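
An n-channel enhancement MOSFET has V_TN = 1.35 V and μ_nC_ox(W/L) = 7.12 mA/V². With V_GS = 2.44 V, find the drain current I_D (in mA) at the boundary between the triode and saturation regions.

At the boundary V_DS = V_ov = V_GS − V_TN = 2.44 − 1.35 = 1.09 V.
I_D = ½ k_n V_ov² = 0.5 × 7.12 × 1.09² = 4.23 mA.

I_D = 4.23 mA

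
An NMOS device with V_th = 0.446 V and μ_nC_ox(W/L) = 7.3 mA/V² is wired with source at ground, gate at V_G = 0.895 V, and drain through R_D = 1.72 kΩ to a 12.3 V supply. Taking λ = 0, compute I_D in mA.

I_D = 0.736 mA

V_GS = V_G = 0.895 V, so V_ov = 0.895 − 0.446 = 0.449 V.
Assume saturation: I_D = ½ k_n V_ov² = 0.5 × 7.3 × 0.449² = 0.736 mA, giving V_DS = V_DD − I_D R_D = 12.3 − 0.736 × 1.72 = 11 V.
V_DS = 11 V ≥ V_ov = 0.449 V, confirming saturation.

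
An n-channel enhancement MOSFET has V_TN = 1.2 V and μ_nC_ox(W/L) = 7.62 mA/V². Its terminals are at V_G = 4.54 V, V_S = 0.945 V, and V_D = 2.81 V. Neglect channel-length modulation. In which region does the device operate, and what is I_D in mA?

V_GS = V_G − V_S = 4.54 − 0.945 = 3.6 V; V_DS = V_D − V_S = 2.81 − 0.945 = 1.87 V.
V_ov = V_GS − V_TN = 3.6 − 1.2 = 2.4 V.
Since V_DS = 1.87 V < V_ov = 2.4 V, the device is in the triode region.
I_D = k_n [V_ov · V_DS − ½ V_DS²] = 7.62 × [2.4 × 1.87 − 0.5 × 1.87²] = 20.8 mA.

Triode; I_D = 20.8 mA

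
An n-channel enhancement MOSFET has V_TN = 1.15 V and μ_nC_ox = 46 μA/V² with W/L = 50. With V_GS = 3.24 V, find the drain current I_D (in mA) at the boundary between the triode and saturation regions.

At the boundary V_DS = V_ov = V_GS − V_TN = 3.24 − 1.15 = 2.09 V.
k_n = μ_nC_ox · (W/L) = 2.3 mA/V².
I_D = ½ k_n V_ov² = 0.5 × 2.3 × 2.09² = 5.02 mA.

I_D = 5.02 mA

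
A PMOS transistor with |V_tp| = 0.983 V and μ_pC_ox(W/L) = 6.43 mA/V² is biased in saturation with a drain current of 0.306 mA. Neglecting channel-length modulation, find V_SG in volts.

In saturation I_D = ½ k_p (V_SG − |V_tp|)², so V_SG − |V_tp| = √(2 I_D / k_p) = √(2 × 0.306 / 6.43) = 0.309 V.
V_SG = 0.983 + 0.309 = 1.29 V.

V_SG = 1.29 V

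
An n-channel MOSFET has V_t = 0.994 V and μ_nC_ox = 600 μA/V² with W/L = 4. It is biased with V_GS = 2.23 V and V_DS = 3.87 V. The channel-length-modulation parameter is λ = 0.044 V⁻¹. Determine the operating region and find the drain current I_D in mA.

Saturation; I_D = 2.15 mA

k_n = μ_nC_ox · (W/L) = 2.4 mA/V².
V_ov = V_GS − V_t = 2.23 − 0.994 = 1.24 V.
Since V_DS = 3.87 V ≥ V_ov = 1.24 V, the device is in saturation.
I_D = ½ k_n V_ov² (1 + λ V_DS) = 0.5 × 2.4 × 1.24² × (1 + 0.044 × 3.87) = 2.15 mA.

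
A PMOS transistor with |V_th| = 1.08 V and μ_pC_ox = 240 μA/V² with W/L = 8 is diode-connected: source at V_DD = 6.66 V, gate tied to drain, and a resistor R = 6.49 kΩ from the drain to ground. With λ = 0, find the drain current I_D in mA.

I_D = 0.726 mA

With gate tied to drain, V_SG = V_SD ≥ V_SG − |V_th|, so the device is in saturation.
k_p = μ_pC_ox · (W/L) = 1.92 mA/V².
KCL at the drain: ½ k_p (V_SG − |V_th|)² = (V_DD − V_SG)/R.
Let x = V_SG − 1.08. Then 6.23 x² + x − 5.58 = 0, giving x = 0.87 V (positive root), so V_SG = 1.95 V.
I_D = (V_DD − V_SG)/R = (6.66 − 1.95) / 6.49 = 0.726 mA.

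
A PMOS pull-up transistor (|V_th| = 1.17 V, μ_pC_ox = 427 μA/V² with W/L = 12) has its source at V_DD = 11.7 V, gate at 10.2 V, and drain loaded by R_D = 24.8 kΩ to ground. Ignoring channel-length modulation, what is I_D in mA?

V_SG = V_DD − V_G = 11.7 − 10.2 = 1.5 V, so V_ov = 1.5 − 1.17 = 0.33 V.
k_p = μ_pC_ox · (W/L) = 5.124 mA/V².
Assume saturation: I_D = ½ k_p V_ov² = 0.5 × 5.124 × 0.33² = 0.279 mA, giving V_SD = V_DD − I_D R_D = 11.7 − 0.279 × 24.8 = 4.78 V.
V_SD = 4.78 V ≥ V_ov = 0.33 V, confirming saturation.

I_D = 0.279 mA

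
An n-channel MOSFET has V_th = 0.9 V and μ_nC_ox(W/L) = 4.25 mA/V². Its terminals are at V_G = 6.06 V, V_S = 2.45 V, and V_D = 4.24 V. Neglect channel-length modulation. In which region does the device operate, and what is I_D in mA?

V_GS = V_G − V_S = 6.06 − 2.45 = 3.61 V; V_DS = V_D − V_S = 4.24 − 2.45 = 1.79 V.
V_ov = V_GS − V_th = 3.61 − 0.9 = 2.71 V.
Since V_DS = 1.79 V < V_ov = 2.71 V, the device is in the triode region.
I_D = k_n [V_ov · V_DS − ½ V_DS²] = 4.25 × [2.71 × 1.79 − 0.5 × 1.79²] = 13.8 mA.

Triode; I_D = 13.8 mA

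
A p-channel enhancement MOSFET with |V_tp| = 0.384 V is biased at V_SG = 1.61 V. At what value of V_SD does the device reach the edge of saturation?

The boundary between triode and saturation is V_SD = V_SG − |V_tp| = V_ov.
V_ov = 1.61 − 0.384 = 1.23 V.

V_SD,sat = 1.23 V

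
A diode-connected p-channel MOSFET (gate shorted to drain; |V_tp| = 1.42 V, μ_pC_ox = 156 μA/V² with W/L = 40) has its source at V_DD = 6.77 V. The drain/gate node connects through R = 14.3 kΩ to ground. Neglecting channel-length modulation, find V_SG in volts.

V_SG = 1.76 V

With gate tied to drain, V_SG = V_SD ≥ V_SG − |V_tp|, so the device is in saturation.
k_p = μ_pC_ox · (W/L) = 6.24 mA/V².
KCL at the drain: ½ k_p (V_SG − |V_tp|)² = (V_DD − V_SG)/R.
Let x = V_SG − 1.42. Then 44.6 x² + x − 5.35 = 0, giving x = 0.335 V (positive root), so V_SG = 1.76 V.
I_D = (V_DD − V_SG)/R = (6.77 − 1.76) / 14.3 = 0.351 mA.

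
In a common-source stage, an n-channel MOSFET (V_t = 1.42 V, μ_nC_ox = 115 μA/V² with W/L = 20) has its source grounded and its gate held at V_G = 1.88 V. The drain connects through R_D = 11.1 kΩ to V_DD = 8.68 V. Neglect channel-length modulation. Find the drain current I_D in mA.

V_GS = V_G = 1.88 V, so V_ov = 1.88 − 1.42 = 0.46 V.
k_n = μ_nC_ox · (W/L) = 2.3 mA/V².
Assume saturation: I_D = ½ k_n V_ov² = 0.5 × 2.3 × 0.46² = 0.243 mA, giving V_DS = V_DD − I_D R_D = 8.68 − 0.243 × 11.1 = 5.98 V.
V_DS = 5.98 V ≥ V_ov = 0.46 V, confirming saturation.

I_D = 0.243 mA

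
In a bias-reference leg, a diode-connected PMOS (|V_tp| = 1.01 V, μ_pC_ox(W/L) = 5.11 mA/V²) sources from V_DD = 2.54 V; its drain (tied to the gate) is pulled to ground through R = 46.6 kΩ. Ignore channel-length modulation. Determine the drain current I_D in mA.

With gate tied to drain, V_SG = V_SD ≥ V_SG − |V_tp|, so the device is in saturation.
KCL at the drain: ½ k_p (V_SG − |V_tp|)² = (V_DD − V_SG)/R.
Let x = V_SG − 1.01. Then 119 x² + x − 1.53 = 0, giving x = 0.109 V (positive root), so V_SG = 1.12 V.
I_D = (V_DD − V_SG)/R = (2.54 − 1.12) / 46.6 = 0.0305 mA.

I_D = 0.0305 mA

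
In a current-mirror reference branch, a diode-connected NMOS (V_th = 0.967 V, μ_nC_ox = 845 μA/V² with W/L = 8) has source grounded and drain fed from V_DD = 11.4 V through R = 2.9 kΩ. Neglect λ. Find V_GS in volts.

With gate tied to drain, V_GS = V_DS ≥ V_GS − V_th, so the device is in saturation.
k_n = μ_nC_ox · (W/L) = 6.76 mA/V².
KCL at the drain: ½ k_n (V_GS − V_th)² = (V_DD − V_GS)/R.
Let x = V_GS − 0.967. Then 9.8 x² + x − 10.43 = 0, giving x = 0.982 V (positive root), so V_GS = 1.95 V.
I_D = (V_DD − V_GS)/R = (11.4 − 1.95) / 2.9 = 3.26 mA.

V_GS = 1.95 V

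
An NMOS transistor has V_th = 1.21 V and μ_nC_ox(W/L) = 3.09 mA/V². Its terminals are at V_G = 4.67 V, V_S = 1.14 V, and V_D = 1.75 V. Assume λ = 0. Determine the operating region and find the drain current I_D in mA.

V_GS = V_G − V_S = 4.67 − 1.14 = 3.53 V; V_DS = V_D − V_S = 1.75 − 1.14 = 0.61 V.
V_ov = V_GS − V_th = 3.53 − 1.21 = 2.32 V.
Since V_DS = 0.61 V < V_ov = 2.32 V, the device is in the triode region.
I_D = k_n [V_ov · V_DS − ½ V_DS²] = 3.09 × [2.32 × 0.61 − 0.5 × 0.61²] = 3.8 mA.

Triode; I_D = 3.80 mA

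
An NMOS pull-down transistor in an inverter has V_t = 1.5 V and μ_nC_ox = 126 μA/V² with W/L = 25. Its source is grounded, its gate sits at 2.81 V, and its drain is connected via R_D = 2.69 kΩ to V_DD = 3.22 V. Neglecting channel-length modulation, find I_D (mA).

I_D = 1.09 mA

V_GS = V_G = 2.81 V, so V_ov = 2.81 − 1.5 = 1.31 V.
k_n = μ_nC_ox · (W/L) = 3.15 mA/V².
Assume saturation: I_D = ½ k_n V_ov² = 0.5 × 3.15 × 1.31² = 2.7 mA, giving V_DS = V_DD − I_D R_D = 3.22 − 2.7 × 2.69 = -4.05 V.
But -4.05 V < V_ov = 1.31 V, so the device is actually in triode.
In triode I_D = k_n[V_ov V_DS − ½ V_DS²] and I_D = (V_DD − V_DS)/R_D. Equating: 4.24 V_DS² − 12.1 V_DS + 3.22 = 0, giving V_DS = 0.297 V (the root below V_ov).
I_D = (3.22 − 0.297) / 2.69 = 1.09 mA.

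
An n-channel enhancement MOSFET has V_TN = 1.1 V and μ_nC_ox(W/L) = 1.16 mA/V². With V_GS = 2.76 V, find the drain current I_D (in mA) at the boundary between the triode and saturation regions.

At the boundary V_DS = V_ov = V_GS − V_TN = 2.76 − 1.1 = 1.66 V.
I_D = ½ k_n V_ov² = 0.5 × 1.16 × 1.66² = 1.6 mA.

I_D = 1.60 mA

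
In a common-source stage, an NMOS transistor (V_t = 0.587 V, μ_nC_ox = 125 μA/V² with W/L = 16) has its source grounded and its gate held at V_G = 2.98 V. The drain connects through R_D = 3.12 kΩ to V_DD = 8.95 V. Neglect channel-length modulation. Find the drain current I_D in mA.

V_GS = V_G = 2.98 V, so V_ov = 2.98 − 0.587 = 2.39 V.
k_n = μ_nC_ox · (W/L) = 2 mA/V².
Assume saturation: I_D = ½ k_n V_ov² = 0.5 × 2 × 2.39² = 5.73 mA, giving V_DS = V_DD − I_D R_D = 8.95 − 5.73 × 3.12 = -8.92 V.
But -8.92 V < V_ov = 2.39 V, so the device is actually in triode.
In triode I_D = k_n[V_ov V_DS − ½ V_DS²] and I_D = (V_DD − V_DS)/R_D. Equating: 3.12 V_DS² − 15.93 V_DS + 8.95 = 0, giving V_DS = 0.643 V (the root below V_ov).
I_D = (8.95 − 0.643) / 3.12 = 2.66 mA.

I_D = 2.66 mA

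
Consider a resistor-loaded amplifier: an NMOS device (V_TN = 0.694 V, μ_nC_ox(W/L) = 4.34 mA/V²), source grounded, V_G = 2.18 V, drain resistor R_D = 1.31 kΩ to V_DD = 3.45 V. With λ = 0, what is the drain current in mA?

V_GS = V_G = 2.18 V, so V_ov = 2.18 − 0.694 = 1.49 V.
Assume saturation: I_D = ½ k_n V_ov² = 0.5 × 4.34 × 1.49² = 4.79 mA, giving V_DS = V_DD − I_D R_D = 3.45 − 4.79 × 1.31 = -2.83 V.
But -2.83 V < V_ov = 1.49 V, so the device is actually in triode.
In triode I_D = k_n[V_ov V_DS − ½ V_DS²] and I_D = (V_DD − V_DS)/R_D. Equating: 2.84 V_DS² − 9.449 V_DS + 3.45 = 0, giving V_DS = 0.418 V (the root below V_ov).
I_D = (3.45 − 0.418) / 1.31 = 2.31 mA.

I_D = 2.31 mA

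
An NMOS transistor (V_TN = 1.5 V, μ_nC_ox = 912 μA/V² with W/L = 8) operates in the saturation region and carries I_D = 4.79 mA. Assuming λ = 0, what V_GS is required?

V_GS = 2.65 V

k_n = μ_nC_ox · (W/L) = 7.296 mA/V².
In saturation I_D = ½ k_n (V_GS − V_TN)², so V_GS − V_TN = √(2 I_D / k_n) = √(2 × 4.79 / 7.296) = 1.15 V.
V_GS = 1.5 + 1.15 = 2.65 V.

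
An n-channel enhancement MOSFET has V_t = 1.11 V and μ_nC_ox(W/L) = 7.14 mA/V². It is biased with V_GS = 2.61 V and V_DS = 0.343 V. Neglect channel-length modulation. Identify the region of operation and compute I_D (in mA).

V_ov = V_GS − V_t = 2.61 − 1.11 = 1.5 V.
Since V_DS = 0.343 V < V_ov = 1.5 V, the device is in the triode region.
I_D = k_n [V_ov · V_DS − ½ V_DS²] = 7.14 × [1.5 × 0.343 − 0.5 × 0.343²] = 3.25 mA.

Triode; I_D = 3.25 mA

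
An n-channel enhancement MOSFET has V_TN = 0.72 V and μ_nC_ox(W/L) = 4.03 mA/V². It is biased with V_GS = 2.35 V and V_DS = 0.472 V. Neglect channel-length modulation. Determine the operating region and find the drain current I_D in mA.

Triode; I_D = 2.65 mA

V_ov = V_GS − V_TN = 2.35 − 0.72 = 1.63 V.
Since V_DS = 0.472 V < V_ov = 1.63 V, the device is in the triode region.
I_D = k_n [V_ov · V_DS − ½ V_DS²] = 4.03 × [1.63 × 0.472 − 0.5 × 0.472²] = 2.65 mA.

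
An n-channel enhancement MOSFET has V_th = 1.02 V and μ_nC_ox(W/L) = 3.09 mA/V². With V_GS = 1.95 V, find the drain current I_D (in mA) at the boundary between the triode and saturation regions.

At the boundary V_DS = V_ov = V_GS − V_th = 1.95 − 1.02 = 0.93 V.
I_D = ½ k_n V_ov² = 0.5 × 3.09 × 0.93² = 1.34 mA.

I_D = 1.34 mA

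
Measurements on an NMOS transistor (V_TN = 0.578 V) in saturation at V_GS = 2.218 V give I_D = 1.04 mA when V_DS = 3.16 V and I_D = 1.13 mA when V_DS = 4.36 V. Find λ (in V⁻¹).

λ = 0.0934 V⁻¹

With V_GS fixed, I_D ∝ (1 + λ V_DS) in saturation, so I_D2/I_D1 = (1 + λ V_DS2)/(1 + λ V_DS1).
1.13/1.04 = 1.087 = (1 + 4.36 λ)/(1 + 3.16 λ).
Solving: λ (I_D1 V_DS2 − I_D2 V_DS1) = I_D2 − I_D1, so λ = (1.13 − 1.04) / (1.04 × 4.36 − 1.13 × 3.16) = 0.09 / 0.964 = 0.0934 V⁻¹.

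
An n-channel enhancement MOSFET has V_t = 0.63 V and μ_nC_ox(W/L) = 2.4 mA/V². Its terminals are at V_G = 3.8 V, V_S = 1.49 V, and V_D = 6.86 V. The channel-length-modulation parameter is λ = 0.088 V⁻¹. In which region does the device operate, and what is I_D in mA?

V_GS = V_G − V_S = 3.8 − 1.49 = 2.31 V; V_DS = V_D − V_S = 6.86 − 1.49 = 5.37 V.
V_ov = V_GS − V_t = 2.31 − 0.63 = 1.68 V.
Since V_DS = 5.37 V ≥ V_ov = 1.68 V, the device is in saturation.
I_D = ½ k_n V_ov² (1 + λ V_DS) = 0.5 × 2.4 × 1.68² × (1 + 0.088 × 5.37) = 4.99 mA.

Saturation; I_D = 4.99 mA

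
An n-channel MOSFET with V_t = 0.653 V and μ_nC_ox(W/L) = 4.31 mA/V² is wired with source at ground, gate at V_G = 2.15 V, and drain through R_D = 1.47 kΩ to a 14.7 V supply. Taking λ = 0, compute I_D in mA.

I_D = 4.83 mA

V_GS = V_G = 2.15 V, so V_ov = 2.15 − 0.653 = 1.5 V.
Assume saturation: I_D = ½ k_n V_ov² = 0.5 × 4.31 × 1.5² = 4.83 mA, giving V_DS = V_DD − I_D R_D = 14.7 − 4.83 × 1.47 = 7.6 V.
V_DS = 7.6 V ≥ V_ov = 1.5 V, confirming saturation.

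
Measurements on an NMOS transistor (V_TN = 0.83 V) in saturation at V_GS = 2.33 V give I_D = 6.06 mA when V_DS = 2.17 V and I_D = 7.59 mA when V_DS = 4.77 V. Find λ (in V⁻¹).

λ = 0.123 V⁻¹

With V_GS fixed, I_D ∝ (1 + λ V_DS) in saturation, so I_D2/I_D1 = (1 + λ V_DS2)/(1 + λ V_DS1).
7.59/6.06 = 1.252 = (1 + 4.77 λ)/(1 + 2.17 λ).
Solving: λ (I_D1 V_DS2 − I_D2 V_DS1) = I_D2 − I_D1, so λ = (7.59 − 6.06) / (6.06 × 4.77 − 7.59 × 2.17) = 1.53 / 12.4 = 0.123 V⁻¹.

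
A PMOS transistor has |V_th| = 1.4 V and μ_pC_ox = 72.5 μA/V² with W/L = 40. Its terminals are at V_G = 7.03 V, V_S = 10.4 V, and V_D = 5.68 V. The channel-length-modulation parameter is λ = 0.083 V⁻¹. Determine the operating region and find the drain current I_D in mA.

Saturation; I_D = 7.83 mA

V_SG = V_S − V_G = 10.4 − 7.03 = 3.37 V; V_SD = V_S − V_D = 10.4 − 5.68 = 4.72 V.
k_p = μ_pC_ox · (W/L) = 2.9 mA/V².
V_ov = V_SG − |V_th| = 3.37 − 1.4 = 1.97 V.
Since V_SD = 4.72 V ≥ V_ov = 1.97 V, the device is in saturation.
I_D = ½ k_p V_ov² (1 + λ V_SD) = 0.5 × 2.9 × 1.97² × (1 + 0.083 × 4.72) = 7.83 mA.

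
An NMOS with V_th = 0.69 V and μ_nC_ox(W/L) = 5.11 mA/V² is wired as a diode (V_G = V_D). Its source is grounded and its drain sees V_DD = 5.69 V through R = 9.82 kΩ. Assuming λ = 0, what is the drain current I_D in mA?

I_D = 0.466 mA

With gate tied to drain, V_GS = V_DS ≥ V_GS − V_th, so the device is in saturation.
KCL at the drain: ½ k_n (V_GS − V_th)² = (V_DD − V_GS)/R.
Let x = V_GS − 0.69. Then 25.1 x² + x − 5 = 0, giving x = 0.427 V (positive root), so V_GS = 1.12 V.
I_D = (V_DD − V_GS)/R = (5.69 − 1.12) / 9.82 = 0.466 mA.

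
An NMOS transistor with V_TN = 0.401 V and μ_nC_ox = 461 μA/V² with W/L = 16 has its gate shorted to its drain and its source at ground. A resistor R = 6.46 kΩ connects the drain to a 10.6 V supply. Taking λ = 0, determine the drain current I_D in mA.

I_D = 1.48 mA

With gate tied to drain, V_GS = V_DS ≥ V_GS − V_TN, so the device is in saturation.
k_n = μ_nC_ox · (W/L) = 7.376 mA/V².
KCL at the drain: ½ k_n (V_GS − V_TN)² = (V_DD − V_GS)/R.
Let x = V_GS − 0.401. Then 23.8 x² + x − 10.2 = 0, giving x = 0.634 V (positive root), so V_GS = 1.03 V.
I_D = (V_DD − V_GS)/R = (10.6 − 1.03) / 6.46 = 1.48 mA.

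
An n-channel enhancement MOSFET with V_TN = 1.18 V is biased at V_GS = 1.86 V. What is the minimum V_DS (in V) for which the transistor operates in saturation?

V_DS,sat = 0.680 V

The boundary between triode and saturation is V_DS = V_GS − V_TN = V_ov.
V_ov = 1.86 − 1.18 = 0.68 V.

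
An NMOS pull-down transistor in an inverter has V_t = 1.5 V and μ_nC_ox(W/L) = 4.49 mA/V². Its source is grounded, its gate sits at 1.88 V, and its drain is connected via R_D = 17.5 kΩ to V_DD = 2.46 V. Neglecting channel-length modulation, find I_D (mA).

I_D = 0.135 mA

V_GS = V_G = 1.88 V, so V_ov = 1.88 − 1.5 = 0.38 V.
Assume saturation: I_D = ½ k_n V_ov² = 0.5 × 4.49 × 0.38² = 0.324 mA, giving V_DS = V_DD − I_D R_D = 2.46 − 0.324 × 17.5 = -3.21 V.
But -3.21 V < V_ov = 0.38 V, so the device is actually in triode.
In triode I_D = k_n[V_ov V_DS − ½ V_DS²] and I_D = (V_DD − V_DS)/R_D. Equating: 39.3 V_DS² − 30.86 V_DS + 2.46 = 0, giving V_DS = 0.09 V (the root below V_ov).
I_D = (2.46 − 0.09) / 17.5 = 0.135 mA.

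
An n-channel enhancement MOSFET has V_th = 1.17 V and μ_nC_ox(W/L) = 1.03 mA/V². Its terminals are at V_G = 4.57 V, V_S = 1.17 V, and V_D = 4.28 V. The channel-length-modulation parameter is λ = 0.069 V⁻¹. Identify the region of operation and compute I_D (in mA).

Saturation; I_D = 3.11 mA

V_GS = V_G − V_S = 4.57 − 1.17 = 3.4 V; V_DS = V_D − V_S = 4.28 − 1.17 = 3.11 V.
V_ov = V_GS − V_th = 3.4 − 1.17 = 2.23 V.
Since V_DS = 3.11 V ≥ V_ov = 2.23 V, the device is in saturation.
I_D = ½ k_n V_ov² (1 + λ V_DS) = 0.5 × 1.03 × 2.23² × (1 + 0.069 × 3.11) = 3.11 mA.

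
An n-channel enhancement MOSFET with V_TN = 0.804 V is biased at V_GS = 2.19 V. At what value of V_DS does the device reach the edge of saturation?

V_DS,sat = 1.39 V

The boundary between triode and saturation is V_DS = V_GS − V_TN = V_ov.
V_ov = 2.19 − 0.804 = 1.39 V.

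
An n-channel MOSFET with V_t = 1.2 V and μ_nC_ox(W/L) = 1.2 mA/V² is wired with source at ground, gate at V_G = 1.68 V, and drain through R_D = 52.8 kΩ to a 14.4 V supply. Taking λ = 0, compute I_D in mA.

I_D = 0.138 mA

V_GS = V_G = 1.68 V, so V_ov = 1.68 − 1.2 = 0.48 V.
Assume saturation: I_D = ½ k_n V_ov² = 0.5 × 1.2 × 0.48² = 0.138 mA, giving V_DS = V_DD − I_D R_D = 14.4 − 0.138 × 52.8 = 7.1 V.
V_DS = 7.1 V ≥ V_ov = 0.48 V, confirming saturation.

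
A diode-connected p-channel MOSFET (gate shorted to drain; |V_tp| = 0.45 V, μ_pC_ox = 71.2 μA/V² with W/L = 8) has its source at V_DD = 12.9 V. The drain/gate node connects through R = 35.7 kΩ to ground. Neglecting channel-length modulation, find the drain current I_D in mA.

With gate tied to drain, V_SG = V_SD ≥ V_SG − |V_tp|, so the device is in saturation.
k_p = μ_pC_ox · (W/L) = 0.5696 mA/V².
KCL at the drain: ½ k_p (V_SG − |V_tp|)² = (V_DD − V_SG)/R.
Let x = V_SG − 0.45. Then 10.2 x² + x − 12.45 = 0, giving x = 1.06 V (positive root), so V_SG = 1.51 V.
I_D = (V_DD − V_SG)/R = (12.9 − 1.51) / 35.7 = 0.319 mA.

I_D = 0.319 mA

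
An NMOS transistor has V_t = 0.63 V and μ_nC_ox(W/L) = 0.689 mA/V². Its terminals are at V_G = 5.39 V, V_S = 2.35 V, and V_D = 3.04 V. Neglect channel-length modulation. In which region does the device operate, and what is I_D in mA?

Triode; I_D = 0.982 mA

V_GS = V_G − V_S = 5.39 − 2.35 = 3.04 V; V_DS = V_D − V_S = 3.04 − 2.35 = 0.69 V.
V_ov = V_GS − V_t = 3.04 − 0.63 = 2.41 V.
Since V_DS = 0.69 V < V_ov = 2.41 V, the device is in the triode region.
I_D = k_n [V_ov · V_DS − ½ V_DS²] = 0.689 × [2.41 × 0.69 − 0.5 × 0.69²] = 0.982 mA.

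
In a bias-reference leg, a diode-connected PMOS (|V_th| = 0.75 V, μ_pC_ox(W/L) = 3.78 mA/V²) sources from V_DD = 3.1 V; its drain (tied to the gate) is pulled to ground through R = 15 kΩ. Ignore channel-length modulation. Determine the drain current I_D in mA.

I_D = 0.139 mA

With gate tied to drain, V_SG = V_SD ≥ V_SG − |V_th|, so the device is in saturation.
KCL at the drain: ½ k_p (V_SG − |V_th|)² = (V_DD − V_SG)/R.
Let x = V_SG − 0.75. Then 28.3 x² + x − 2.35 = 0, giving x = 0.271 V (positive root), so V_SG = 1.02 V.
I_D = (V_DD − V_SG)/R = (3.1 − 1.02) / 15 = 0.139 mA.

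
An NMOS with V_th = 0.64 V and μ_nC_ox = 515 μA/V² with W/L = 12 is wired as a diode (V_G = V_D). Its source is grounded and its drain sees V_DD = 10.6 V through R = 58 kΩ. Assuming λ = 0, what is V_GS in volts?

With gate tied to drain, V_GS = V_DS ≥ V_GS − V_th, so the device is in saturation.
k_n = μ_nC_ox · (W/L) = 6.18 mA/V².
KCL at the drain: ½ k_n (V_GS − V_th)² = (V_DD − V_GS)/R.
Let x = V_GS − 0.64. Then 179 x² + x − 9.96 = 0, giving x = 0.233 V (positive root), so V_GS = 0.873 V.
I_D = (V_DD − V_GS)/R = (10.6 − 0.873) / 58 = 0.168 mA.

V_GS = 0.873 V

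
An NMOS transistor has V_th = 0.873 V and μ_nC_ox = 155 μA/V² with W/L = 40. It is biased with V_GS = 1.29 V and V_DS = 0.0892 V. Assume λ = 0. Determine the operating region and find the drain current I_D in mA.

k_n = μ_nC_ox · (W/L) = 6.2 mA/V².
V_ov = V_GS − V_th = 1.29 − 0.873 = 0.417 V.
Since V_DS = 0.0892 V < V_ov = 0.417 V, the device is in the triode region.
I_D = k_n [V_ov · V_DS − ½ V_DS²] = 6.2 × [0.417 × 0.0892 − 0.5 × 0.0892²] = 0.206 mA.

Triode; I_D = 0.206 mA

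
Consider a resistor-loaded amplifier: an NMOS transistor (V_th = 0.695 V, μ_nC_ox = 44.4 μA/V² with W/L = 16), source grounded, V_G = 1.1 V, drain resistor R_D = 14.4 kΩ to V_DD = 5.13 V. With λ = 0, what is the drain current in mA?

V_GS = V_G = 1.1 V, so V_ov = 1.1 − 0.695 = 0.405 V.
k_n = μ_nC_ox · (W/L) = 0.7104 mA/V².
Assume saturation: I_D = ½ k_n V_ov² = 0.5 × 0.7104 × 0.405² = 0.0583 mA, giving V_DS = V_DD − I_D R_D = 5.13 − 0.0583 × 14.4 = 4.29 V.
V_DS = 4.29 V ≥ V_ov = 0.405 V, confirming saturation.

I_D = 0.0583 mA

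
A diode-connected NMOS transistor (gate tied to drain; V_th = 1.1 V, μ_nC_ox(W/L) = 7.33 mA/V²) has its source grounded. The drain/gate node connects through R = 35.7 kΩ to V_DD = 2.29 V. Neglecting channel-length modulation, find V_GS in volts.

V_GS = 1.19 V

With gate tied to drain, V_GS = V_DS ≥ V_GS − V_th, so the device is in saturation.
KCL at the drain: ½ k_n (V_GS − V_th)² = (V_DD − V_GS)/R.
Let x = V_GS − 1.1. Then 131 x² + x − 1.19 = 0, giving x = 0.0916 V (positive root), so V_GS = 1.19 V.
I_D = (V_DD − V_GS)/R = (2.29 − 1.19) / 35.7 = 0.0308 mA.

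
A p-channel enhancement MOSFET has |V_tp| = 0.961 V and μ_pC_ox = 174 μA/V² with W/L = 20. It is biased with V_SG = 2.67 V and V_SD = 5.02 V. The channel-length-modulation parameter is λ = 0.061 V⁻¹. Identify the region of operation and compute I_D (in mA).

Saturation; I_D = 6.64 mA

k_p = μ_pC_ox · (W/L) = 3.48 mA/V².
V_ov = V_SG − |V_tp| = 2.67 − 0.961 = 1.71 V.
Since V_SD = 5.02 V ≥ V_ov = 1.71 V, the device is in saturation.
I_D = ½ k_p V_ov² (1 + λ V_SD) = 0.5 × 3.48 × 1.71² × (1 + 0.061 × 5.02) = 6.64 mA.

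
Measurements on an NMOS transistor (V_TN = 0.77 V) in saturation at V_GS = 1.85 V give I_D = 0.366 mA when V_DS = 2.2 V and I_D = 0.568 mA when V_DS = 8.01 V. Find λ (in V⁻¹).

λ = 0.120 V⁻¹

With V_GS fixed, I_D ∝ (1 + λ V_DS) in saturation, so I_D2/I_D1 = (1 + λ V_DS2)/(1 + λ V_DS1).
0.568/0.366 = 1.552 = (1 + 8.01 λ)/(1 + 2.2 λ).
Solving: λ (I_D1 V_DS2 − I_D2 V_DS1) = I_D2 − I_D1, so λ = (0.568 − 0.366) / (0.366 × 8.01 − 0.568 × 2.2) = 0.202 / 1.68 = 0.12 V⁻¹.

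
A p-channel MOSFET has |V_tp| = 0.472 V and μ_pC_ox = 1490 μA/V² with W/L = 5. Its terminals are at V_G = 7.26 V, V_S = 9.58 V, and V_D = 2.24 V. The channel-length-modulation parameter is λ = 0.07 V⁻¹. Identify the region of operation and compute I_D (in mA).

V_SG = V_S − V_G = 9.58 − 7.26 = 2.32 V; V_SD = V_S − V_D = 9.58 − 2.24 = 7.34 V.
k_p = μ_pC_ox · (W/L) = 7.45 mA/V².
V_ov = V_SG − |V_tp| = 2.32 − 0.472 = 1.85 V.
Since V_SD = 7.34 V ≥ V_ov = 1.85 V, the device is in saturation.
I_D = ½ k_p V_ov² (1 + λ V_SD) = 0.5 × 7.45 × 1.85² × (1 + 0.07 × 7.34) = 19.3 mA.

Saturation; I_D = 19.3 mA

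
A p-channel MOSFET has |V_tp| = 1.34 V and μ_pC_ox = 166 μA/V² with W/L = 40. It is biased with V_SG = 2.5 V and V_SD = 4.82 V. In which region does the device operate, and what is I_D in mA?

k_p = μ_pC_ox · (W/L) = 6.64 mA/V².
V_ov = V_SG − |V_tp| = 2.5 − 1.34 = 1.16 V.
Since V_SD = 4.82 V ≥ V_ov = 1.16 V, the device is in saturation.
I_D = ½ k_p V_ov² = 0.5 × 6.64 × 1.16² = 4.47 mA.

Saturation; I_D = 4.47 mA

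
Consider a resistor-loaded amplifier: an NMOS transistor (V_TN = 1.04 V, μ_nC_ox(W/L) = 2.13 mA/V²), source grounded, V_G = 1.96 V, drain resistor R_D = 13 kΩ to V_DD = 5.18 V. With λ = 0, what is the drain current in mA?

I_D = 0.381 mA

V_GS = V_G = 1.96 V, so V_ov = 1.96 − 1.04 = 0.92 V.
Assume saturation: I_D = ½ k_n V_ov² = 0.5 × 2.13 × 0.92² = 0.901 mA, giving V_DS = V_DD − I_D R_D = 5.18 − 0.901 × 13 = -6.54 V.
But -6.54 V < V_ov = 0.92 V, so the device is actually in triode.
In triode I_D = k_n[V_ov V_DS − ½ V_DS²] and I_D = (V_DD − V_DS)/R_D. Equating: 13.8 V_DS² − 26.47 V_DS + 5.18 = 0, giving V_DS = 0.221 V (the root below V_ov).
I_D = (5.18 − 0.221) / 13 = 0.381 mA.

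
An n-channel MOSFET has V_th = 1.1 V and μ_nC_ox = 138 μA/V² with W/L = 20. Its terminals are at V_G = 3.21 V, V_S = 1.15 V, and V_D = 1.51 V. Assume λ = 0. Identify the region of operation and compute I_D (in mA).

Triode; I_D = 0.775 mA

V_GS = V_G − V_S = 3.21 − 1.15 = 2.06 V; V_DS = V_D − V_S = 1.51 − 1.15 = 0.36 V.
k_n = μ_nC_ox · (W/L) = 2.76 mA/V².
V_ov = V_GS − V_th = 2.06 − 1.1 = 0.96 V.
Since V_DS = 0.36 V < V_ov = 0.96 V, the device is in the triode region.
I_D = k_n [V_ov · V_DS − ½ V_DS²] = 2.76 × [0.96 × 0.36 − 0.5 × 0.36²] = 0.775 mA.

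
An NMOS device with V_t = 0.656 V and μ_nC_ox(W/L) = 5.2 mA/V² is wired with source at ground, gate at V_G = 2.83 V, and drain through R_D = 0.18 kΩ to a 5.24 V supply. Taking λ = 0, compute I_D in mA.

V_GS = V_G = 2.83 V, so V_ov = 2.83 − 0.656 = 2.17 V.
Assume saturation: I_D = ½ k_n V_ov² = 0.5 × 5.2 × 2.17² = 12.3 mA, giving V_DS = V_DD − I_D R_D = 5.24 − 12.3 × 0.18 = 3.03 V.
V_DS = 3.03 V ≥ V_ov = 2.17 V, confirming saturation.

I_D = 12.3 mA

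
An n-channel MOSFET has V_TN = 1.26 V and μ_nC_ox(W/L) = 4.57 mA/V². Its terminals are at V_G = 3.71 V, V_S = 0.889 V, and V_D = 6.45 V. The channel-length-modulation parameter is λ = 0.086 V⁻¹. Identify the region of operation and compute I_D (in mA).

V_GS = V_G − V_S = 3.71 − 0.889 = 2.82 V; V_DS = V_D − V_S = 6.45 − 0.889 = 5.56 V.
V_ov = V_GS − V_TN = 2.82 − 1.26 = 1.56 V.
Since V_DS = 5.56 V ≥ V_ov = 1.56 V, the device is in saturation.
I_D = ½ k_n V_ov² (1 + λ V_DS) = 0.5 × 4.57 × 1.56² × (1 + 0.086 × 5.56) = 8.23 mA.

Saturation; I_D = 8.23 mA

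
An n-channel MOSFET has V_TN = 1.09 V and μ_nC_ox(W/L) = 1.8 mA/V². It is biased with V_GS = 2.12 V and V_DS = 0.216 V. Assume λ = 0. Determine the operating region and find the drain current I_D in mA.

V_ov = V_GS − V_TN = 2.12 − 1.09 = 1.03 V.
Since V_DS = 0.216 V < V_ov = 1.03 V, the device is in the triode region.
I_D = k_n [V_ov · V_DS − ½ V_DS²] = 1.8 × [1.03 × 0.216 − 0.5 × 0.216²] = 0.358 mA.

Triode; I_D = 0.358 mA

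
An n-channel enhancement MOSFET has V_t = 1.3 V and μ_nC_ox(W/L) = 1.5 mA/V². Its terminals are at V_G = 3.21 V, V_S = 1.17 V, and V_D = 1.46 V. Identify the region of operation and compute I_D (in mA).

V_GS = V_G − V_S = 3.21 − 1.17 = 2.04 V; V_DS = V_D − V_S = 1.46 − 1.17 = 0.29 V.
V_ov = V_GS − V_t = 2.04 − 1.3 = 0.74 V.
Since V_DS = 0.29 V < V_ov = 0.74 V, the device is in the triode region.
I_D = k_n [V_ov · V_DS − ½ V_DS²] = 1.5 × [0.74 × 0.29 − 0.5 × 0.29²] = 0.259 mA.

Triode; I_D = 0.259 mA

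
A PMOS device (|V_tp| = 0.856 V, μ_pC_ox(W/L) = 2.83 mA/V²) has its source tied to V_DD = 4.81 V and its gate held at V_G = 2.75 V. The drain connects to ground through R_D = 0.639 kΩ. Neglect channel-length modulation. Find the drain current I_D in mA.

I_D = 2.05 mA

V_SG = V_DD − V_G = 4.81 − 2.75 = 2.06 V, so V_ov = 2.06 − 0.856 = 1.2 V.
Assume saturation: I_D = ½ k_p V_ov² = 0.5 × 2.83 × 1.2² = 2.05 mA, giving V_SD = V_DD − I_D R_D = 4.81 − 2.05 × 0.639 = 3.5 V.
V_SD = 3.5 V ≥ V_ov = 1.2 V, confirming saturation.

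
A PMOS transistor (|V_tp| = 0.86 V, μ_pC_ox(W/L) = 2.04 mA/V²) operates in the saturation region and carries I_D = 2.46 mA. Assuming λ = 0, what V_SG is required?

V_SG = 2.41 V

In saturation I_D = ½ k_p (V_SG − |V_tp|)², so V_SG − |V_tp| = √(2 I_D / k_p) = √(2 × 2.46 / 2.04) = 1.55 V.
V_SG = 0.86 + 1.55 = 2.41 V.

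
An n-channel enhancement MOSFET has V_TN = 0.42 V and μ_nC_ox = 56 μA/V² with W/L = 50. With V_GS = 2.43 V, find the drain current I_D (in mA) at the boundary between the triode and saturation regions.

I_D = 5.66 mA

At the boundary V_DS = V_ov = V_GS − V_TN = 2.43 − 0.42 = 2.01 V.
k_n = μ_nC_ox · (W/L) = 2.8 mA/V².
I_D = ½ k_n V_ov² = 0.5 × 2.8 × 2.01² = 5.66 mA.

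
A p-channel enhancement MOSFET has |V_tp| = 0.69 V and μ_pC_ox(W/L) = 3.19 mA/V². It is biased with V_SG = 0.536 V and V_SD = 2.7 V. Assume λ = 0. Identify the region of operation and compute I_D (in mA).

Cutoff; I_D = 0 mA

V_SG = 0.536 V < |V_tp| = 0.69 V, so the transistor is in cutoff.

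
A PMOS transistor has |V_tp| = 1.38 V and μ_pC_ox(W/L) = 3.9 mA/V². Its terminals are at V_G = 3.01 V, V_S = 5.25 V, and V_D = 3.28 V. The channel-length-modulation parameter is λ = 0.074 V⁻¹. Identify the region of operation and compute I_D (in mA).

Saturation; I_D = 1.65 mA

V_SG = V_S − V_G = 5.25 − 3.01 = 2.24 V; V_SD = V_S − V_D = 5.25 − 3.28 = 1.97 V.
V_ov = V_SG − |V_tp| = 2.24 − 1.38 = 0.86 V.
Since V_SD = 1.97 V ≥ V_ov = 0.86 V, the device is in saturation.
I_D = ½ k_p V_ov² (1 + λ V_SD) = 0.5 × 3.9 × 0.86² × (1 + 0.074 × 1.97) = 1.65 mA.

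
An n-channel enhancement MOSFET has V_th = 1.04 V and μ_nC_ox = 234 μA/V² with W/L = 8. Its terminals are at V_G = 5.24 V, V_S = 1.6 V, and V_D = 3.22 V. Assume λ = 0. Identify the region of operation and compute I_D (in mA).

Triode; I_D = 5.43 mA

V_GS = V_G − V_S = 5.24 − 1.6 = 3.64 V; V_DS = V_D − V_S = 3.22 − 1.6 = 1.62 V.
k_n = μ_nC_ox · (W/L) = 1.872 mA/V².
V_ov = V_GS − V_th = 3.64 − 1.04 = 2.6 V.
Since V_DS = 1.62 V < V_ov = 2.6 V, the device is in the triode region.
I_D = k_n [V_ov · V_DS − ½ V_DS²] = 1.872 × [2.6 × 1.62 − 0.5 × 1.62²] = 5.43 mA.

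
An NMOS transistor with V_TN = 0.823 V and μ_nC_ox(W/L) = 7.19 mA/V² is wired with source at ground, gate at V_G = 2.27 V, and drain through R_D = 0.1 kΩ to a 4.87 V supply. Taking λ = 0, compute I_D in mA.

V_GS = V_G = 2.27 V, so V_ov = 2.27 − 0.823 = 1.45 V.
Assume saturation: I_D = ½ k_n V_ov² = 0.5 × 7.19 × 1.45² = 7.53 mA, giving V_DS = V_DD − I_D R_D = 4.87 − 7.53 × 0.1 = 4.12 V.
V_DS = 4.12 V ≥ V_ov = 1.45 V, confirming saturation.

I_D = 7.53 mA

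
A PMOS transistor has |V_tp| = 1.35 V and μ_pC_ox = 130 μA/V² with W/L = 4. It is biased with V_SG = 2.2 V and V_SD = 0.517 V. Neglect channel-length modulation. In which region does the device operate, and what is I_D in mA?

k_p = μ_pC_ox · (W/L) = 0.52 mA/V².
V_ov = V_SG − |V_tp| = 2.2 − 1.35 = 0.85 V.
Since V_SD = 0.517 V < V_ov = 0.85 V, the device is in the triode region.
I_D = k_p [V_ov · V_SD − ½ V_SD²] = 0.52 × [0.85 × 0.517 − 0.5 × 0.517²] = 0.159 mA.

Triode; I_D = 0.159 mA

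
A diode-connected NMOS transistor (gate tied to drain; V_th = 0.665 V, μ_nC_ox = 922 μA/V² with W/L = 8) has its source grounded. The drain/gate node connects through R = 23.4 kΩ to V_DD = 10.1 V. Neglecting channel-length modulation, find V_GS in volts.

With gate tied to drain, V_GS = V_DS ≥ V_GS − V_th, so the device is in saturation.
k_n = μ_nC_ox · (W/L) = 7.376 mA/V².
KCL at the drain: ½ k_n (V_GS − V_th)² = (V_DD − V_GS)/R.
Let x = V_GS − 0.665. Then 86.3 x² + x − 9.435 = 0, giving x = 0.325 V (positive root), so V_GS = 0.99 V.
I_D = (V_DD − V_GS)/R = (10.1 − 0.99) / 23.4 = 0.389 mA.

V_GS = 0.990 V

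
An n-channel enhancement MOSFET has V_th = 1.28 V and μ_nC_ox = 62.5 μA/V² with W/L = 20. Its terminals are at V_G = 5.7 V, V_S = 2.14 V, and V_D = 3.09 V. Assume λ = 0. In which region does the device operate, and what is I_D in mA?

Triode; I_D = 2.14 mA

V_GS = V_G − V_S = 5.7 − 2.14 = 3.56 V; V_DS = V_D − V_S = 3.09 − 2.14 = 0.95 V.
k_n = μ_nC_ox · (W/L) = 1.25 mA/V².
V_ov = V_GS − V_th = 3.56 − 1.28 = 2.28 V.
Since V_DS = 0.95 V < V_ov = 2.28 V, the device is in the triode region.
I_D = k_n [V_ov · V_DS − ½ V_DS²] = 1.25 × [2.28 × 0.95 − 0.5 × 0.95²] = 2.14 mA.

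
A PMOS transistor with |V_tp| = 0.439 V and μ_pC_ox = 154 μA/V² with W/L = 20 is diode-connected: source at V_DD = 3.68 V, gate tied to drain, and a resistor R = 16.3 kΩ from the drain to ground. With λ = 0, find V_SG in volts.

V_SG = 0.779 V

With gate tied to drain, V_SG = V_SD ≥ V_SG − |V_tp|, so the device is in saturation.
k_p = μ_pC_ox · (W/L) = 3.08 mA/V².
KCL at the drain: ½ k_p (V_SG − |V_tp|)² = (V_DD − V_SG)/R.
Let x = V_SG − 0.439. Then 25.1 x² + x − 3.241 = 0, giving x = 0.34 V (positive root), so V_SG = 0.779 V.
I_D = (V_DD − V_SG)/R = (3.68 − 0.779) / 16.3 = 0.178 mA.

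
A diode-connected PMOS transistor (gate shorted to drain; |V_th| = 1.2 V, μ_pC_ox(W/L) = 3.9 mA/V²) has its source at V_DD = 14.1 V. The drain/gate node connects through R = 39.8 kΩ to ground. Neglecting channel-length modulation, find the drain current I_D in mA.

I_D = 0.314 mA

With gate tied to drain, V_SG = V_SD ≥ V_SG − |V_th|, so the device is in saturation.
KCL at the drain: ½ k_p (V_SG − |V_th|)² = (V_DD − V_SG)/R.
Let x = V_SG − 1.2. Then 77.6 x² + x − 12.9 = 0, giving x = 0.401 V (positive root), so V_SG = 1.6 V.
I_D = (V_DD − V_SG)/R = (14.1 − 1.6) / 39.8 = 0.314 mA.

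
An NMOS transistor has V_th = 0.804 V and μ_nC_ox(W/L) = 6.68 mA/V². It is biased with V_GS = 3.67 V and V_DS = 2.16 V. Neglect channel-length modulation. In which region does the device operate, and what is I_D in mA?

V_ov = V_GS − V_th = 3.67 − 0.804 = 2.87 V.
Since V_DS = 2.16 V < V_ov = 2.87 V, the device is in the triode region.
I_D = k_n [V_ov · V_DS − ½ V_DS²] = 6.68 × [2.87 × 2.16 − 0.5 × 2.16²] = 25.8 mA.

Triode; I_D = 25.8 mA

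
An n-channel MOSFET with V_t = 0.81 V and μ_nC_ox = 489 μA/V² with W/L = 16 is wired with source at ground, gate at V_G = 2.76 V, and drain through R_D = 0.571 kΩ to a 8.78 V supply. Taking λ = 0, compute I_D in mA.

I_D = 13.1 mA

V_GS = V_G = 2.76 V, so V_ov = 2.76 − 0.81 = 1.95 V.
k_n = μ_nC_ox · (W/L) = 7.824 mA/V².
Assume saturation: I_D = ½ k_n V_ov² = 0.5 × 7.824 × 1.95² = 14.9 mA, giving V_DS = V_DD − I_D R_D = 8.78 − 14.9 × 0.571 = 0.286 V.
But 0.286 V < V_ov = 1.95 V, so the device is actually in triode.
In triode I_D = k_n[V_ov V_DS − ½ V_DS²] and I_D = (V_DD − V_DS)/R_D. Equating: 2.23 V_DS² − 9.712 V_DS + 8.78 = 0, giving V_DS = 1.28 V (the root below V_ov).
I_D = (8.78 − 1.28) / 0.571 = 13.1 mA.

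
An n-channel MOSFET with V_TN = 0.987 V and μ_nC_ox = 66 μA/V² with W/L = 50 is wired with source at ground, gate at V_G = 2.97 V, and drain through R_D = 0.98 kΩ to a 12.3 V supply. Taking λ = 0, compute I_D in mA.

V_GS = V_G = 2.97 V, so V_ov = 2.97 − 0.987 = 1.98 V.
k_n = μ_nC_ox · (W/L) = 3.3 mA/V².
Assume saturation: I_D = ½ k_n V_ov² = 0.5 × 3.3 × 1.98² = 6.49 mA, giving V_DS = V_DD − I_D R_D = 12.3 − 6.49 × 0.98 = 5.94 V.
V_DS = 5.94 V ≥ V_ov = 1.98 V, confirming saturation.

I_D = 6.49 mA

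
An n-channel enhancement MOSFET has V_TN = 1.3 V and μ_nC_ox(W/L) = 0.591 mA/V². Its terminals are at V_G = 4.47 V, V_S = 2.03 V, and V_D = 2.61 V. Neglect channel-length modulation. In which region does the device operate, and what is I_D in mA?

Triode; I_D = 0.291 mA

V_GS = V_G − V_S = 4.47 − 2.03 = 2.44 V; V_DS = V_D − V_S = 2.61 − 2.03 = 0.58 V.
V_ov = V_GS − V_TN = 2.44 − 1.3 = 1.14 V.
Since V_DS = 0.58 V < V_ov = 1.14 V, the device is in the triode region.
I_D = k_n [V_ov · V_DS − ½ V_DS²] = 0.591 × [1.14 × 0.58 − 0.5 × 0.58²] = 0.291 mA.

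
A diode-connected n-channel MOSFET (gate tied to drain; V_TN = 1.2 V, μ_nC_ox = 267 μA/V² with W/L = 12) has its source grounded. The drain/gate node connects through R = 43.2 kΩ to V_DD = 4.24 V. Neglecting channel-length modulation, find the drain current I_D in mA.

I_D = 0.0657 mA

With gate tied to drain, V_GS = V_DS ≥ V_GS − V_TN, so the device is in saturation.
k_n = μ_nC_ox · (W/L) = 3.204 mA/V².
KCL at the drain: ½ k_n (V_GS − V_TN)² = (V_DD − V_GS)/R.
Let x = V_GS − 1.2. Then 69.2 x² + x − 3.04 = 0, giving x = 0.202 V (positive root), so V_GS = 1.4 V.
I_D = (V_DD − V_GS)/R = (4.24 − 1.4) / 43.2 = 0.0657 mA.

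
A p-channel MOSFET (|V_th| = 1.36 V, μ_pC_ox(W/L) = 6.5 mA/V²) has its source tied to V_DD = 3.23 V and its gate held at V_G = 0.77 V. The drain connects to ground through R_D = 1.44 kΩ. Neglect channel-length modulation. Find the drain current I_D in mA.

V_SG = V_DD − V_G = 3.23 − 0.77 = 2.46 V, so V_ov = 2.46 − 1.36 = 1.1 V.
Assume saturation: I_D = ½ k_p V_ov² = 0.5 × 6.5 × 1.1² = 3.93 mA, giving V_SD = V_DD − I_D R_D = 3.23 − 3.93 × 1.44 = -2.43 V.
But -2.43 V < V_ov = 1.1 V, so the device is actually in triode.
In triode I_D = k_p[V_ov V_SD − ½ V_SD²] and I_D = (V_DD − V_SD)/R_D. Equating: 4.68 V_SD² − 11.3 V_SD + 3.23 = 0, giving V_SD = 0.331 V (the root below V_ov).
I_D = (3.23 − 0.331) / 1.44 = 2.01 mA.

I_D = 2.01 mA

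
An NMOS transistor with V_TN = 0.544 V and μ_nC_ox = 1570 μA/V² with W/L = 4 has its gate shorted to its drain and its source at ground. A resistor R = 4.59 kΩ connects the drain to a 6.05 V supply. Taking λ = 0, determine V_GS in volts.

V_GS = 1.13 V

With gate tied to drain, V_GS = V_DS ≥ V_GS − V_TN, so the device is in saturation.
k_n = μ_nC_ox · (W/L) = 6.28 mA/V².
KCL at the drain: ½ k_n (V_GS − V_TN)² = (V_DD − V_GS)/R.
Let x = V_GS − 0.544. Then 14.4 x² + x − 5.506 = 0, giving x = 0.584 V (positive root), so V_GS = 1.13 V.
I_D = (V_DD − V_GS)/R = (6.05 − 1.13) / 4.59 = 1.07 mA.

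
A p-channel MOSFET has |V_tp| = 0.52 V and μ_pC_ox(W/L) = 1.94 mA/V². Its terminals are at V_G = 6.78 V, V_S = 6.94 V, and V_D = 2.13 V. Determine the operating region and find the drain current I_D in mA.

Cutoff; I_D = 0 mA

V_SG = V_S − V_G = 6.94 − 6.78 = 0.16 V; V_SD = V_S − V_D = 6.94 − 2.13 = 4.81 V.
V_SG = 0.16 V < |V_tp| = 0.52 V, so the transistor is in cutoff.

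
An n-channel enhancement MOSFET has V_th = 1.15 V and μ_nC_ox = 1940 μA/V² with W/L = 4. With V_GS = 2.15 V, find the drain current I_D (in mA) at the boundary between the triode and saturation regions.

I_D = 3.88 mA

At the boundary V_DS = V_ov = V_GS − V_th = 2.15 − 1.15 = 1 V.
k_n = μ_nC_ox · (W/L) = 7.76 mA/V².
I_D = ½ k_n V_ov² = 0.5 × 7.76 × 1² = 3.88 mA.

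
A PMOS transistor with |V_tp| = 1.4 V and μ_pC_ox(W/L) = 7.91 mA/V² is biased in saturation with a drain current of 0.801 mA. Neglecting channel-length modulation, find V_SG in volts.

In saturation I_D = ½ k_p (V_SG − |V_tp|)², so V_SG − |V_tp| = √(2 I_D / k_p) = √(2 × 0.801 / 7.91) = 0.45 V.
V_SG = 1.4 + 0.45 = 1.85 V.

V_SG = 1.85 V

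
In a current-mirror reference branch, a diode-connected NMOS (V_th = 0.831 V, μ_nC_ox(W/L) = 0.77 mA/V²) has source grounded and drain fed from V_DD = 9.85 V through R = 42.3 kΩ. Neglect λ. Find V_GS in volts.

V_GS = 1.55 V

With gate tied to drain, V_GS = V_DS ≥ V_GS − V_th, so the device is in saturation.
KCL at the drain: ½ k_n (V_GS − V_th)² = (V_DD − V_GS)/R.
Let x = V_GS − 0.831. Then 16.3 x² + x − 9.019 = 0, giving x = 0.714 V (positive root), so V_GS = 1.55 V.
I_D = (V_DD − V_GS)/R = (9.85 − 1.55) / 42.3 = 0.196 mA.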